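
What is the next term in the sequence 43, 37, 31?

Differences: 37 - 43 = -6
This is an arithmetic sequence with common difference d = -6.
Next term = 31 + -6 = 25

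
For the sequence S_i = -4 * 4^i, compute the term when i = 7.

S_7 = -4 * 4^7 = -4 * 16384 = -65536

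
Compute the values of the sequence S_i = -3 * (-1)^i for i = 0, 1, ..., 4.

This is a geometric sequence.
i=0: S_0 = -3 * (-1)^0 = -3
i=1: S_1 = -3 * (-1)^1 = 3
i=2: S_2 = -3 * (-1)^2 = -3
i=3: S_3 = -3 * (-1)^3 = 3
i=4: S_4 = -3 * (-1)^4 = -3
The first 5 terms are: [-3, 3, -3, 3, -3]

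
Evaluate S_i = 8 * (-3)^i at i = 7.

S_7 = 8 * (-3)^7 = 8 * -2187 = -17496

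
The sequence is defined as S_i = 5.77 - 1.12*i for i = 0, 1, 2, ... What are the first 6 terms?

This is an arithmetic sequence.
i=0: S_0 = 5.77 + -1.12*0 = 5.77
i=1: S_1 = 5.77 + -1.12*1 = 4.65
i=2: S_2 = 5.77 + -1.12*2 = 3.53
i=3: S_3 = 5.77 + -1.12*3 = 2.41
i=4: S_4 = 5.77 + -1.12*4 = 1.29
i=5: S_5 = 5.77 + -1.12*5 = 0.17
The first 6 terms are: [5.77, 4.65, 3.53, 2.41, 1.29, 0.17]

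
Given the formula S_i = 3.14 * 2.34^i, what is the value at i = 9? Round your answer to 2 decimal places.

S_9 = 3.14 * 2.34^9 ≈ 3.14 * 2103.501 ≈ 6604.99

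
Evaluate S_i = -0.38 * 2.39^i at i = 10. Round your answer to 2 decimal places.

S_10 = -0.38 * 2.39^10 ≈ -0.38 * 6081.0561 ≈ -2310.8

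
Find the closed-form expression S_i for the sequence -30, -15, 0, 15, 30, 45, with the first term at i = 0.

Check differences: -15 - -30 = 15
0 - -15 = 15
Common difference d = 15.
First term a = -30.
Formula: S_i = -30 + 15*i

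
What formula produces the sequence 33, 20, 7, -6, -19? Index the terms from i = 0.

Check differences: 20 - 33 = -13
7 - 20 = -13
Common difference d = -13.
First term a = 33.
Formula: S_i = 33 - 13*i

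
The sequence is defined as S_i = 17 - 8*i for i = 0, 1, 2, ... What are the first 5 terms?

This is an arithmetic sequence.
i=0: S_0 = 17 + -8*0 = 17
i=1: S_1 = 17 + -8*1 = 9
i=2: S_2 = 17 + -8*2 = 1
i=3: S_3 = 17 + -8*3 = -7
i=4: S_4 = 17 + -8*4 = -15
The first 5 terms are: [17, 9, 1, -7, -15]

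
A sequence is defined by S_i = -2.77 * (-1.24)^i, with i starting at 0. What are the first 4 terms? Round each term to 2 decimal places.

This is a geometric sequence.
i=0: S_0 = -2.77 * (-1.24)^0 = -2.77
i=1: S_1 = -2.77 * (-1.24)^1 ≈ 3.43
i=2: S_2 = -2.77 * (-1.24)^2 ≈ -4.26
i=3: S_3 = -2.77 * (-1.24)^3 ≈ 5.28
The first 4 terms are: [-2.77, 3.43, -4.26, 5.28]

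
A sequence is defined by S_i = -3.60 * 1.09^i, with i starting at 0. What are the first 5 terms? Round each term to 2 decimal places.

This is a geometric sequence.
i=0: S_0 = -3.6 * 1.09^0 = -3.6
i=1: S_1 = -3.6 * 1.09^1 ≈ -3.92
i=2: S_2 = -3.6 * 1.09^2 ≈ -4.28
i=3: S_3 = -3.6 * 1.09^3 ≈ -4.66
i=4: S_4 = -3.6 * 1.09^4 ≈ -5.08
The first 5 terms are: [-3.6, -3.92, -4.28, -4.66, -5.08]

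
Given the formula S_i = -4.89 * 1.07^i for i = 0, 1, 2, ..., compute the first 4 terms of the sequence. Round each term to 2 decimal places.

This is a geometric sequence.
i=0: S_0 = -4.89 * 1.07^0 = -4.89
i=1: S_1 = -4.89 * 1.07^1 ≈ -5.23
i=2: S_2 = -4.89 * 1.07^2 ≈ -5.6
i=3: S_3 = -4.89 * 1.07^3 ≈ -5.99
The first 4 terms are: [-4.89, -5.23, -5.6, -5.99]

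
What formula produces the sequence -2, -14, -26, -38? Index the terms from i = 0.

Check differences: -14 - -2 = -12
-26 - -14 = -12
Common difference d = -12.
First term a = -2.
Formula: S_i = -2 - 12*i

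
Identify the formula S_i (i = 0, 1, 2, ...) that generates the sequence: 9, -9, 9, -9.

Check ratios: -9 / 9 = -1.0
Common ratio r = -1.
First term a = 9.
Formula: S_i = 9 * (-1)^i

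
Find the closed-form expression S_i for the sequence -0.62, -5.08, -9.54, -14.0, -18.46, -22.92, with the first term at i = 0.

Check differences: -5.08 - -0.62 = -4.46
-9.54 - -5.08 = -4.46
Common difference d = -4.46.
First term a = -0.62.
Formula: S_i = -0.62 - 4.46*i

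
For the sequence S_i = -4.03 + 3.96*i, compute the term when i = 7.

S_7 = -4.03 + 3.96*7 = -4.03 + 27.72 = 23.69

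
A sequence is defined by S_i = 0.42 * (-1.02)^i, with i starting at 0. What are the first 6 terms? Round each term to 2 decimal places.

This is a geometric sequence.
i=0: S_0 = 0.42 * (-1.02)^0 = 0.42
i=1: S_1 = 0.42 * (-1.02)^1 ≈ -0.43
i=2: S_2 = 0.42 * (-1.02)^2 ≈ 0.44
i=3: S_3 = 0.42 * (-1.02)^3 ≈ -0.45
i=4: S_4 = 0.42 * (-1.02)^4 ≈ 0.45
i=5: S_5 = 0.42 * (-1.02)^5 ≈ -0.46
The first 6 terms are: [0.42, -0.43, 0.44, -0.45, 0.45, -0.46]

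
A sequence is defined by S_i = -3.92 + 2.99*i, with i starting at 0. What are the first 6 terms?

This is an arithmetic sequence.
i=0: S_0 = -3.92 + 2.99*0 = -3.92
i=1: S_1 = -3.92 + 2.99*1 = -0.93
i=2: S_2 = -3.92 + 2.99*2 = 2.06
i=3: S_3 = -3.92 + 2.99*3 = 5.05
i=4: S_4 = -3.92 + 2.99*4 = 8.04
i=5: S_5 = -3.92 + 2.99*5 = 11.03
The first 6 terms are: [-3.92, -0.93, 2.06, 5.05, 8.04, 11.03]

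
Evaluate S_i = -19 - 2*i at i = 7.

S_7 = -19 + -2*7 = -19 + -14 = -33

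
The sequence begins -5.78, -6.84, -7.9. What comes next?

Differences: -6.84 - -5.78 = -1.06
This is an arithmetic sequence with common difference d = -1.06.
Next term = -7.9 + -1.06 = -8.96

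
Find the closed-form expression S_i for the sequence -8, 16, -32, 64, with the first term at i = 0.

Check ratios: 16 / -8 = -2.0
Common ratio r = -2.
First term a = -8.
Formula: S_i = -8 * (-2)^i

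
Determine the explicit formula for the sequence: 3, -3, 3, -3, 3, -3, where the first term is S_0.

Check ratios: -3 / 3 = -1.0
Common ratio r = -1.
First term a = 3.
Formula: S_i = 3 * (-1)^i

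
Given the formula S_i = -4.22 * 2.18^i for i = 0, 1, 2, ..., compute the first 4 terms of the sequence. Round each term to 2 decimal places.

This is a geometric sequence.
i=0: S_0 = -4.22 * 2.18^0 = -4.22
i=1: S_1 = -4.22 * 2.18^1 ≈ -9.2
i=2: S_2 = -4.22 * 2.18^2 ≈ -20.06
i=3: S_3 = -4.22 * 2.18^3 ≈ -43.72
The first 4 terms are: [-4.22, -9.2, -20.06, -43.72]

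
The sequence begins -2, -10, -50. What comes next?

Ratios: -10 / -2 = 5.0
This is a geometric sequence with common ratio r = 5.
Next term = -50 * 5 = -250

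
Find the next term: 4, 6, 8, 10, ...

Differences: 6 - 4 = 2
This is an arithmetic sequence with common difference d = 2.
Next term = 10 + 2 = 12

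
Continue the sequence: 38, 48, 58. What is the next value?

Differences: 48 - 38 = 10
This is an arithmetic sequence with common difference d = 10.
Next term = 58 + 10 = 68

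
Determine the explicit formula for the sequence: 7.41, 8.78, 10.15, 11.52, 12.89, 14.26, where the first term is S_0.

Check differences: 8.78 - 7.41 = 1.37
10.15 - 8.78 = 1.37
Common difference d = 1.37.
First term a = 7.41.
Formula: S_i = 7.41 + 1.37*i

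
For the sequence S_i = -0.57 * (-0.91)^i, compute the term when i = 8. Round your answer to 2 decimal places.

S_8 = -0.57 * (-0.91)^8 ≈ -0.57 * 0.4703 ≈ -0.27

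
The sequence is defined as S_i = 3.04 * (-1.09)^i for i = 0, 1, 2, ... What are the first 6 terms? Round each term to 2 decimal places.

This is a geometric sequence.
i=0: S_0 = 3.04 * (-1.09)^0 = 3.04
i=1: S_1 = 3.04 * (-1.09)^1 ≈ -3.31
i=2: S_2 = 3.04 * (-1.09)^2 ≈ 3.61
i=3: S_3 = 3.04 * (-1.09)^3 ≈ -3.94
i=4: S_4 = 3.04 * (-1.09)^4 ≈ 4.29
i=5: S_5 = 3.04 * (-1.09)^5 ≈ -4.68
The first 6 terms are: [3.04, -3.31, 3.61, -3.94, 4.29, -4.68]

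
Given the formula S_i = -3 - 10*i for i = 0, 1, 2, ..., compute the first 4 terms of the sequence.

This is an arithmetic sequence.
i=0: S_0 = -3 + -10*0 = -3
i=1: S_1 = -3 + -10*1 = -13
i=2: S_2 = -3 + -10*2 = -23
i=3: S_3 = -3 + -10*3 = -33
The first 4 terms are: [-3, -13, -23, -33]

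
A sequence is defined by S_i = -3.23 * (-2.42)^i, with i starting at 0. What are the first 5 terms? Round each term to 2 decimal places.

This is a geometric sequence.
i=0: S_0 = -3.23 * (-2.42)^0 = -3.23
i=1: S_1 = -3.23 * (-2.42)^1 ≈ 7.82
i=2: S_2 = -3.23 * (-2.42)^2 ≈ -18.92
i=3: S_3 = -3.23 * (-2.42)^3 ≈ 45.78
i=4: S_4 = -3.23 * (-2.42)^4 ≈ -110.78
The first 5 terms are: [-3.23, 7.82, -18.92, 45.78, -110.78]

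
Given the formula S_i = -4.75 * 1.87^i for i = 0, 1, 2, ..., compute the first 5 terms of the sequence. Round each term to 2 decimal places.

This is a geometric sequence.
i=0: S_0 = -4.75 * 1.87^0 = -4.75
i=1: S_1 = -4.75 * 1.87^1 ≈ -8.88
i=2: S_2 = -4.75 * 1.87^2 ≈ -16.61
i=3: S_3 = -4.75 * 1.87^3 ≈ -31.06
i=4: S_4 = -4.75 * 1.87^4 ≈ -58.08
The first 5 terms are: [-4.75, -8.88, -16.61, -31.06, -58.08]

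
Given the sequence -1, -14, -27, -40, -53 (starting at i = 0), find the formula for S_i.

Check differences: -14 - -1 = -13
-27 - -14 = -13
Common difference d = -13.
First term a = -1.
Formula: S_i = -1 - 13*i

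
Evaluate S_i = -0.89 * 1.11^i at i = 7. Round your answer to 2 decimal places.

S_7 = -0.89 * 1.11^7 ≈ -0.89 * 2.0762 ≈ -1.85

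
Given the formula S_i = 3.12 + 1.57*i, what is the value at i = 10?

S_10 = 3.12 + 1.57*10 = 3.12 + 15.7 = 18.82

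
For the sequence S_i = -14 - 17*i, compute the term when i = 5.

S_5 = -14 + -17*5 = -14 + -85 = -99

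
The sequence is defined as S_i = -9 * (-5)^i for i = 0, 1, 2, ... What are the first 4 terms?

This is a geometric sequence.
i=0: S_0 = -9 * (-5)^0 = -9
i=1: S_1 = -9 * (-5)^1 = 45
i=2: S_2 = -9 * (-5)^2 = -225
i=3: S_3 = -9 * (-5)^3 = 1125
The first 4 terms are: [-9, 45, -225, 1125]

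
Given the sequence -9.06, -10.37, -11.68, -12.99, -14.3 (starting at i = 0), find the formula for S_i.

Check differences: -10.37 - -9.06 = -1.31
-11.68 - -10.37 = -1.31
Common difference d = -1.31.
First term a = -9.06.
Formula: S_i = -9.06 - 1.31*i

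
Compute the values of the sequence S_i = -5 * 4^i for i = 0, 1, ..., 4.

This is a geometric sequence.
i=0: S_0 = -5 * 4^0 = -5
i=1: S_1 = -5 * 4^1 = -20
i=2: S_2 = -5 * 4^2 = -80
i=3: S_3 = -5 * 4^3 = -320
i=4: S_4 = -5 * 4^4 = -1280
The first 5 terms are: [-5, -20, -80, -320, -1280]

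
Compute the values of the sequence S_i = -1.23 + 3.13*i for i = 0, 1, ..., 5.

This is an arithmetic sequence.
i=0: S_0 = -1.23 + 3.13*0 = -1.23
i=1: S_1 = -1.23 + 3.13*1 = 1.9
i=2: S_2 = -1.23 + 3.13*2 = 5.03
i=3: S_3 = -1.23 + 3.13*3 = 8.16
i=4: S_4 = -1.23 + 3.13*4 = 11.29
i=5: S_5 = -1.23 + 3.13*5 = 14.42
The first 6 terms are: [-1.23, 1.9, 5.03, 8.16, 11.29, 14.42]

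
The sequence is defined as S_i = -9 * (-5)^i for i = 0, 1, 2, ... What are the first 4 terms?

This is a geometric sequence.
i=0: S_0 = -9 * (-5)^0 = -9
i=1: S_1 = -9 * (-5)^1 = 45
i=2: S_2 = -9 * (-5)^2 = -225
i=3: S_3 = -9 * (-5)^3 = 1125
The first 4 terms are: [-9, 45, -225, 1125]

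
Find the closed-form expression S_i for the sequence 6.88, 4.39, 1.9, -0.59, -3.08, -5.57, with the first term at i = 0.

Check differences: 4.39 - 6.88 = -2.49
1.9 - 4.39 = -2.49
Common difference d = -2.49.
First term a = 6.88.
Formula: S_i = 6.88 - 2.49*i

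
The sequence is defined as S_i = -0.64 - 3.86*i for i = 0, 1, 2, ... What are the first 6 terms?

This is an arithmetic sequence.
i=0: S_0 = -0.64 + -3.86*0 = -0.64
i=1: S_1 = -0.64 + -3.86*1 = -4.5
i=2: S_2 = -0.64 + -3.86*2 = -8.36
i=3: S_3 = -0.64 + -3.86*3 = -12.22
i=4: S_4 = -0.64 + -3.86*4 = -16.08
i=5: S_5 = -0.64 + -3.86*5 = -19.94
The first 6 terms are: [-0.64, -4.5, -8.36, -12.22, -16.08, -19.94]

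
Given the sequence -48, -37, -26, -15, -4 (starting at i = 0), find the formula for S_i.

Check differences: -37 - -48 = 11
-26 - -37 = 11
Common difference d = 11.
First term a = -48.
Formula: S_i = -48 + 11*i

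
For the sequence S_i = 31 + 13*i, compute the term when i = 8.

S_8 = 31 + 13*8 = 31 + 104 = 135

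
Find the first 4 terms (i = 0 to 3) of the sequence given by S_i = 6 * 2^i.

This is a geometric sequence.
i=0: S_0 = 6 * 2^0 = 6
i=1: S_1 = 6 * 2^1 = 12
i=2: S_2 = 6 * 2^2 = 24
i=3: S_3 = 6 * 2^3 = 48
The first 4 terms are: [6, 12, 24, 48]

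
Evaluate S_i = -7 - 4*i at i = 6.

S_6 = -7 + -4*6 = -7 + -24 = -31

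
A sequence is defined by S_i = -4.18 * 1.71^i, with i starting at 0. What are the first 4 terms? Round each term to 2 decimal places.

This is a geometric sequence.
i=0: S_0 = -4.18 * 1.71^0 = -4.18
i=1: S_1 = -4.18 * 1.71^1 ≈ -7.15
i=2: S_2 = -4.18 * 1.71^2 ≈ -12.22
i=3: S_3 = -4.18 * 1.71^3 ≈ -20.9
The first 4 terms are: [-4.18, -7.15, -12.22, -20.9]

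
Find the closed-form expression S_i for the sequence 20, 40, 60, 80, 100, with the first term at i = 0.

Check differences: 40 - 20 = 20
60 - 40 = 20
Common difference d = 20.
First term a = 20.
Formula: S_i = 20 + 20*i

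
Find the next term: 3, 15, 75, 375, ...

Ratios: 15 / 3 = 5.0
This is a geometric sequence with common ratio r = 5.
Next term = 375 * 5 = 1875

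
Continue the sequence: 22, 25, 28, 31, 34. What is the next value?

Differences: 25 - 22 = 3
This is an arithmetic sequence with common difference d = 3.
Next term = 34 + 3 = 37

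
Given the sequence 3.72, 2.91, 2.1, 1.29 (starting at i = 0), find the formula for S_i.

Check differences: 2.91 - 3.72 = -0.81
2.1 - 2.91 = -0.81
Common difference d = -0.81.
First term a = 3.72.
Formula: S_i = 3.72 - 0.81*i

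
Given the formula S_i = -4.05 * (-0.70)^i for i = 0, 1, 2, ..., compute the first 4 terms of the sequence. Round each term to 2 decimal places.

This is a geometric sequence.
i=0: S_0 = -4.05 * (-0.7)^0 = -4.05
i=1: S_1 = -4.05 * (-0.7)^1 ≈ 2.84
i=2: S_2 = -4.05 * (-0.7)^2 ≈ -1.98
i=3: S_3 = -4.05 * (-0.7)^3 ≈ 1.39
The first 4 terms are: [-4.05, 2.84, -1.98, 1.39]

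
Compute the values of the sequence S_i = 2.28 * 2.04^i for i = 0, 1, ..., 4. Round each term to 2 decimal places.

This is a geometric sequence.
i=0: S_0 = 2.28 * 2.04^0 = 2.28
i=1: S_1 = 2.28 * 2.04^1 ≈ 4.65
i=2: S_2 = 2.28 * 2.04^2 ≈ 9.49
i=3: S_3 = 2.28 * 2.04^3 ≈ 19.36
i=4: S_4 = 2.28 * 2.04^4 ≈ 39.49
The first 5 terms are: [2.28, 4.65, 9.49, 19.36, 39.49]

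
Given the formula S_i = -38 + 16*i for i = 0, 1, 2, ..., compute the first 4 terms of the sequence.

This is an arithmetic sequence.
i=0: S_0 = -38 + 16*0 = -38
i=1: S_1 = -38 + 16*1 = -22
i=2: S_2 = -38 + 16*2 = -6
i=3: S_3 = -38 + 16*3 = 10
The first 4 terms are: [-38, -22, -6, 10]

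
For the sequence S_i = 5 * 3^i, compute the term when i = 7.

S_7 = 5 * 3^7 = 5 * 2187 = 10935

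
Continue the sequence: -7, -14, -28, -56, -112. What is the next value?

Ratios: -14 / -7 = 2.0
This is a geometric sequence with common ratio r = 2.
Next term = -112 * 2 = -224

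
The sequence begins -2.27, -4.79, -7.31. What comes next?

Differences: -4.79 - -2.27 = -2.52
This is an arithmetic sequence with common difference d = -2.52.
Next term = -7.31 + -2.52 = -9.83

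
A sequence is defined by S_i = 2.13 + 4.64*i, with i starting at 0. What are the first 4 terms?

This is an arithmetic sequence.
i=0: S_0 = 2.13 + 4.64*0 = 2.13
i=1: S_1 = 2.13 + 4.64*1 = 6.77
i=2: S_2 = 2.13 + 4.64*2 = 11.41
i=3: S_3 = 2.13 + 4.64*3 = 16.05
The first 4 terms are: [2.13, 6.77, 11.41, 16.05]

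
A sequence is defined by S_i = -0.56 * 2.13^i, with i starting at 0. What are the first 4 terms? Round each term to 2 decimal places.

This is a geometric sequence.
i=0: S_0 = -0.56 * 2.13^0 = -0.56
i=1: S_1 = -0.56 * 2.13^1 ≈ -1.19
i=2: S_2 = -0.56 * 2.13^2 ≈ -2.54
i=3: S_3 = -0.56 * 2.13^3 ≈ -5.41
The first 4 terms are: [-0.56, -1.19, -2.54, -5.41]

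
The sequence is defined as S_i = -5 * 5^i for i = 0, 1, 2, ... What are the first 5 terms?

This is a geometric sequence.
i=0: S_0 = -5 * 5^0 = -5
i=1: S_1 = -5 * 5^1 = -25
i=2: S_2 = -5 * 5^2 = -125
i=3: S_3 = -5 * 5^3 = -625
i=4: S_4 = -5 * 5^4 = -3125
The first 5 terms are: [-5, -25, -125, -625, -3125]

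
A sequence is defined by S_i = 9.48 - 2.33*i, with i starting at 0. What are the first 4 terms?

This is an arithmetic sequence.
i=0: S_0 = 9.48 + -2.33*0 = 9.48
i=1: S_1 = 9.48 + -2.33*1 = 7.15
i=2: S_2 = 9.48 + -2.33*2 = 4.82
i=3: S_3 = 9.48 + -2.33*3 = 2.49
The first 4 terms are: [9.48, 7.15, 4.82, 2.49]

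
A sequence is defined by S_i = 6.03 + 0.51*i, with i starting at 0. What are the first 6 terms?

This is an arithmetic sequence.
i=0: S_0 = 6.03 + 0.51*0 = 6.03
i=1: S_1 = 6.03 + 0.51*1 = 6.54
i=2: S_2 = 6.03 + 0.51*2 = 7.05
i=3: S_3 = 6.03 + 0.51*3 = 7.56
i=4: S_4 = 6.03 + 0.51*4 = 8.07
i=5: S_5 = 6.03 + 0.51*5 = 8.58
The first 6 terms are: [6.03, 6.54, 7.05, 7.56, 8.07, 8.58]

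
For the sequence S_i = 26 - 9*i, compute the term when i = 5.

S_5 = 26 + -9*5 = 26 + -45 = -19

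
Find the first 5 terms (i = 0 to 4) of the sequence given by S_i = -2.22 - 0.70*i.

This is an arithmetic sequence.
i=0: S_0 = -2.22 + -0.7*0 = -2.22
i=1: S_1 = -2.22 + -0.7*1 = -2.92
i=2: S_2 = -2.22 + -0.7*2 = -3.62
i=3: S_3 = -2.22 + -0.7*3 = -4.32
i=4: S_4 = -2.22 + -0.7*4 = -5.02
The first 5 terms are: [-2.22, -2.92, -3.62, -4.32, -5.02]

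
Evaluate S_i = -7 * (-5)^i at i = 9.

S_9 = -7 * (-5)^9 = -7 * -1953125 = 13671875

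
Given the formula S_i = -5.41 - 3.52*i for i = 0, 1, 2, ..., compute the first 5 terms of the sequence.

This is an arithmetic sequence.
i=0: S_0 = -5.41 + -3.52*0 = -5.41
i=1: S_1 = -5.41 + -3.52*1 = -8.93
i=2: S_2 = -5.41 + -3.52*2 = -12.45
i=3: S_3 = -5.41 + -3.52*3 = -15.97
i=4: S_4 = -5.41 + -3.52*4 = -19.49
The first 5 terms are: [-5.41, -8.93, -12.45, -15.97, -19.49]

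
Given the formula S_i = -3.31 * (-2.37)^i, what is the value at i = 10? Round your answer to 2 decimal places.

S_10 = -3.31 * (-2.37)^10 ≈ -3.31 * 5590.9223 ≈ -18505.95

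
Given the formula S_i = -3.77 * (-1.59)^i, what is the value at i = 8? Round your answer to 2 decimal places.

S_8 = -3.77 * (-1.59)^8 ≈ -3.77 * 40.8486 ≈ -154.0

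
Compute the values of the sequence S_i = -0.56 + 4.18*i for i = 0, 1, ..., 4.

This is an arithmetic sequence.
i=0: S_0 = -0.56 + 4.18*0 = -0.56
i=1: S_1 = -0.56 + 4.18*1 = 3.62
i=2: S_2 = -0.56 + 4.18*2 = 7.8
i=3: S_3 = -0.56 + 4.18*3 = 11.98
i=4: S_4 = -0.56 + 4.18*4 = 16.16
The first 5 terms are: [-0.56, 3.62, 7.8, 11.98, 16.16]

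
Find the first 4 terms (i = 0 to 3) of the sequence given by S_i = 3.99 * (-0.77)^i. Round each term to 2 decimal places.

This is a geometric sequence.
i=0: S_0 = 3.99 * (-0.77)^0 = 3.99
i=1: S_1 = 3.99 * (-0.77)^1 ≈ -3.07
i=2: S_2 = 3.99 * (-0.77)^2 ≈ 2.37
i=3: S_3 = 3.99 * (-0.77)^3 ≈ -1.82
The first 4 terms are: [3.99, -3.07, 2.37, -1.82]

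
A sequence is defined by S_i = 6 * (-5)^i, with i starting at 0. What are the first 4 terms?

This is a geometric sequence.
i=0: S_0 = 6 * (-5)^0 = 6
i=1: S_1 = 6 * (-5)^1 = -30
i=2: S_2 = 6 * (-5)^2 = 150
i=3: S_3 = 6 * (-5)^3 = -750
The first 4 terms are: [6, -30, 150, -750]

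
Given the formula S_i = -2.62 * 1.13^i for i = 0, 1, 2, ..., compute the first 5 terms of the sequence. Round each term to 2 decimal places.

This is a geometric sequence.
i=0: S_0 = -2.62 * 1.13^0 = -2.62
i=1: S_1 = -2.62 * 1.13^1 ≈ -2.96
i=2: S_2 = -2.62 * 1.13^2 ≈ -3.35
i=3: S_3 = -2.62 * 1.13^3 ≈ -3.78
i=4: S_4 = -2.62 * 1.13^4 ≈ -4.27
The first 5 terms are: [-2.62, -2.96, -3.35, -3.78, -4.27]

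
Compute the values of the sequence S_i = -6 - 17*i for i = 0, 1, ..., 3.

This is an arithmetic sequence.
i=0: S_0 = -6 + -17*0 = -6
i=1: S_1 = -6 + -17*1 = -23
i=2: S_2 = -6 + -17*2 = -40
i=3: S_3 = -6 + -17*3 = -57
The first 4 terms are: [-6, -23, -40, -57]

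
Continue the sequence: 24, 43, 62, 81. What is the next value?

Differences: 43 - 24 = 19
This is an arithmetic sequence with common difference d = 19.
Next term = 81 + 19 = 100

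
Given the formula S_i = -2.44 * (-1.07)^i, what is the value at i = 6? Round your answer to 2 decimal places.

S_6 = -2.44 * (-1.07)^6 ≈ -2.44 * 1.5007 ≈ -3.66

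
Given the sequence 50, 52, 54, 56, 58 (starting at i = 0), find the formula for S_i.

Check differences: 52 - 50 = 2
54 - 52 = 2
Common difference d = 2.
First term a = 50.
Formula: S_i = 50 + 2*i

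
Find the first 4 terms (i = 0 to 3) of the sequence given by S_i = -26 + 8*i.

This is an arithmetic sequence.
i=0: S_0 = -26 + 8*0 = -26
i=1: S_1 = -26 + 8*1 = -18
i=2: S_2 = -26 + 8*2 = -10
i=3: S_3 = -26 + 8*3 = -2
The first 4 terms are: [-26, -18, -10, -2]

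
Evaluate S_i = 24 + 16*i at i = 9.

S_9 = 24 + 16*9 = 24 + 144 = 168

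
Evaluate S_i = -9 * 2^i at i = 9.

S_9 = -9 * 2^9 = -9 * 512 = -4608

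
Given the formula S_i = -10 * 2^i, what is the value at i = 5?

S_5 = -10 * 2^5 = -10 * 32 = -320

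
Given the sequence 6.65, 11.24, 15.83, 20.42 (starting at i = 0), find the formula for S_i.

Check differences: 11.24 - 6.65 = 4.59
15.83 - 11.24 = 4.59
Common difference d = 4.59.
First term a = 6.65.
Formula: S_i = 6.65 + 4.59*i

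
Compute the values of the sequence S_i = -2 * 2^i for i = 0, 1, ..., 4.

This is a geometric sequence.
i=0: S_0 = -2 * 2^0 = -2
i=1: S_1 = -2 * 2^1 = -4
i=2: S_2 = -2 * 2^2 = -8
i=3: S_3 = -2 * 2^3 = -16
i=4: S_4 = -2 * 2^4 = -32
The first 5 terms are: [-2, -4, -8, -16, -32]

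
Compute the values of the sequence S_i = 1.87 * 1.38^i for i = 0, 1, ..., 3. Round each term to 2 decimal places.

This is a geometric sequence.
i=0: S_0 = 1.87 * 1.38^0 = 1.87
i=1: S_1 = 1.87 * 1.38^1 ≈ 2.58
i=2: S_2 = 1.87 * 1.38^2 ≈ 3.56
i=3: S_3 = 1.87 * 1.38^3 ≈ 4.91
The first 4 terms are: [1.87, 2.58, 3.56, 4.91]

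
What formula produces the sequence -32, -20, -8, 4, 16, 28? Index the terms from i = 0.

Check differences: -20 - -32 = 12
-8 - -20 = 12
Common difference d = 12.
First term a = -32.
Formula: S_i = -32 + 12*i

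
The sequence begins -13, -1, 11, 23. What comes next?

Differences: -1 - -13 = 12
This is an arithmetic sequence with common difference d = 12.
Next term = 23 + 12 = 35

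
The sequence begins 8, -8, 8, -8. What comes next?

Ratios: -8 / 8 = -1.0
This is a geometric sequence with common ratio r = -1.
Next term = -8 * -1 = 8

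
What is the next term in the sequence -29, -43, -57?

Differences: -43 - -29 = -14
This is an arithmetic sequence with common difference d = -14.
Next term = -57 + -14 = -71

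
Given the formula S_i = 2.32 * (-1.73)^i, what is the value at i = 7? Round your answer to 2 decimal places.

S_7 = 2.32 * (-1.73)^7 ≈ 2.32 * -46.3791 ≈ -107.6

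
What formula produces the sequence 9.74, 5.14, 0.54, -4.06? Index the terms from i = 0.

Check differences: 5.14 - 9.74 = -4.6
0.54 - 5.14 = -4.6
Common difference d = -4.6.
First term a = 9.74.
Formula: S_i = 9.74 - 4.60*i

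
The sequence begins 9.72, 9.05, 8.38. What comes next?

Differences: 9.05 - 9.72 = -0.67
This is an arithmetic sequence with common difference d = -0.67.
Next term = 8.38 + -0.67 = 7.71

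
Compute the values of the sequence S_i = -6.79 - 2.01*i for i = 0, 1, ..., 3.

This is an arithmetic sequence.
i=0: S_0 = -6.79 + -2.01*0 = -6.79
i=1: S_1 = -6.79 + -2.01*1 = -8.8
i=2: S_2 = -6.79 + -2.01*2 = -10.81
i=3: S_3 = -6.79 + -2.01*3 = -12.82
The first 4 terms are: [-6.79, -8.8, -10.81, -12.82]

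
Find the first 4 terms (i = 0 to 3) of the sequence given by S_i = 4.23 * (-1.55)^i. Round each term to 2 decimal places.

This is a geometric sequence.
i=0: S_0 = 4.23 * (-1.55)^0 = 4.23
i=1: S_1 = 4.23 * (-1.55)^1 ≈ -6.56
i=2: S_2 = 4.23 * (-1.55)^2 ≈ 10.16
i=3: S_3 = 4.23 * (-1.55)^3 ≈ -15.75
The first 4 terms are: [4.23, -6.56, 10.16, -15.75]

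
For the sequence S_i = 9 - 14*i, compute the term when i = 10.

S_10 = 9 + -14*10 = 9 + -140 = -131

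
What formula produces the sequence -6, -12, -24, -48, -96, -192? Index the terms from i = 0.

Check ratios: -12 / -6 = 2.0
Common ratio r = 2.
First term a = -6.
Formula: S_i = -6 * 2^i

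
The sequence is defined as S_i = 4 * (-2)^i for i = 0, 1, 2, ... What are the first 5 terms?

This is a geometric sequence.
i=0: S_0 = 4 * (-2)^0 = 4
i=1: S_1 = 4 * (-2)^1 = -8
i=2: S_2 = 4 * (-2)^2 = 16
i=3: S_3 = 4 * (-2)^3 = -32
i=4: S_4 = 4 * (-2)^4 = 64
The first 5 terms are: [4, -8, 16, -32, 64]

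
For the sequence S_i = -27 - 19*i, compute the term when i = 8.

S_8 = -27 + -19*8 = -27 + -152 = -179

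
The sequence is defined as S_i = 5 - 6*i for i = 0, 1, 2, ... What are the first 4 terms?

This is an arithmetic sequence.
i=0: S_0 = 5 + -6*0 = 5
i=1: S_1 = 5 + -6*1 = -1
i=2: S_2 = 5 + -6*2 = -7
i=3: S_3 = 5 + -6*3 = -13
The first 4 terms are: [5, -1, -7, -13]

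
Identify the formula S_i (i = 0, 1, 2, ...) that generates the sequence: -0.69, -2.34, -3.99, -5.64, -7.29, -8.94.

Check differences: -2.34 - -0.69 = -1.65
-3.99 - -2.34 = -1.65
Common difference d = -1.65.
First term a = -0.69.
Formula: S_i = -0.69 - 1.65*i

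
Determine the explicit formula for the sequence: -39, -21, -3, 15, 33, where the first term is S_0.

Check differences: -21 - -39 = 18
-3 - -21 = 18
Common difference d = 18.
First term a = -39.
Formula: S_i = -39 + 18*i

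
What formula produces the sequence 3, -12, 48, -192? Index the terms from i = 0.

Check ratios: -12 / 3 = -4.0
Common ratio r = -4.
First term a = 3.
Formula: S_i = 3 * (-4)^i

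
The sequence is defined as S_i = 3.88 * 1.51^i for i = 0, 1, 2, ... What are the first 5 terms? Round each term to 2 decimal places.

This is a geometric sequence.
i=0: S_0 = 3.88 * 1.51^0 = 3.88
i=1: S_1 = 3.88 * 1.51^1 ≈ 5.86
i=2: S_2 = 3.88 * 1.51^2 ≈ 8.85
i=3: S_3 = 3.88 * 1.51^3 ≈ 13.36
i=4: S_4 = 3.88 * 1.51^4 ≈ 20.17
The first 5 terms are: [3.88, 5.86, 8.85, 13.36, 20.17]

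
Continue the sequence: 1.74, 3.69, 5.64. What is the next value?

Differences: 3.69 - 1.74 = 1.95
This is an arithmetic sequence with common difference d = 1.95.
Next term = 5.64 + 1.95 = 7.59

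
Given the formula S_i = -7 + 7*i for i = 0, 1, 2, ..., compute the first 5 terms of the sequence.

This is an arithmetic sequence.
i=0: S_0 = -7 + 7*0 = -7
i=1: S_1 = -7 + 7*1 = 0
i=2: S_2 = -7 + 7*2 = 7
i=3: S_3 = -7 + 7*3 = 14
i=4: S_4 = -7 + 7*4 = 21
The first 5 terms are: [-7, 0, 7, 14, 21]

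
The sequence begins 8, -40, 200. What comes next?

Ratios: -40 / 8 = -5.0
This is a geometric sequence with common ratio r = -5.
Next term = 200 * -5 = -1000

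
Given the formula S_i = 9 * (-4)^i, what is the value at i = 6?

S_6 = 9 * (-4)^6 = 9 * 4096 = 36864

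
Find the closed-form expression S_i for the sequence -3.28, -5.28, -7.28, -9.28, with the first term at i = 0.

Check differences: -5.28 - -3.28 = -2.0
-7.28 - -5.28 = -2.0
Common difference d = -2.0.
First term a = -3.28.
Formula: S_i = -3.28 - 2.00*i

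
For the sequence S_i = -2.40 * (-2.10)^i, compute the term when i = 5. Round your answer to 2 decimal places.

S_5 = -2.4 * (-2.1)^5 ≈ -2.4 * -40.841 ≈ 98.02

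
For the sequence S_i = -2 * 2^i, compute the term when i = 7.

S_7 = -2 * 2^7 = -2 * 128 = -256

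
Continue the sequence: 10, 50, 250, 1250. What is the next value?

Ratios: 50 / 10 = 5.0
This is a geometric sequence with common ratio r = 5.
Next term = 1250 * 5 = 6250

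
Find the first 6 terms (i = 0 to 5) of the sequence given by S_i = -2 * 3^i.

This is a geometric sequence.
i=0: S_0 = -2 * 3^0 = -2
i=1: S_1 = -2 * 3^1 = -6
i=2: S_2 = -2 * 3^2 = -18
i=3: S_3 = -2 * 3^3 = -54
i=4: S_4 = -2 * 3^4 = -162
i=5: S_5 = -2 * 3^5 = -486
The first 6 terms are: [-2, -6, -18, -54, -162, -486]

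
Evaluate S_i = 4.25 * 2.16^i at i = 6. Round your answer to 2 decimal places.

S_6 = 4.25 * 2.16^6 ≈ 4.25 * 101.56 = 431.63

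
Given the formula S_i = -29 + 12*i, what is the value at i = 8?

S_8 = -29 + 12*8 = -29 + 96 = 67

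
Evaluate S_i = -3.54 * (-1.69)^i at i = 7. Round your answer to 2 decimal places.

S_7 = -3.54 * (-1.69)^7 ≈ -3.54 * -39.3738 ≈ 139.38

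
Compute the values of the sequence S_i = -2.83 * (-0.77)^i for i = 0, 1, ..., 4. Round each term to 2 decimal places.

This is a geometric sequence.
i=0: S_0 = -2.83 * (-0.77)^0 = -2.83
i=1: S_1 = -2.83 * (-0.77)^1 ≈ 2.18
i=2: S_2 = -2.83 * (-0.77)^2 ≈ -1.68
i=3: S_3 = -2.83 * (-0.77)^3 ≈ 1.29
i=4: S_4 = -2.83 * (-0.77)^4 ≈ -0.99
The first 5 terms are: [-2.83, 2.18, -1.68, 1.29, -0.99]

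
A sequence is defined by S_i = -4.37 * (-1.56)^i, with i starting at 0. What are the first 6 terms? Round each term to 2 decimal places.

This is a geometric sequence.
i=0: S_0 = -4.37 * (-1.56)^0 = -4.37
i=1: S_1 = -4.37 * (-1.56)^1 ≈ 6.82
i=2: S_2 = -4.37 * (-1.56)^2 ≈ -10.63
i=3: S_3 = -4.37 * (-1.56)^3 ≈ 16.59
i=4: S_4 = -4.37 * (-1.56)^4 ≈ -25.88
i=5: S_5 = -4.37 * (-1.56)^5 ≈ 40.37
The first 6 terms are: [-4.37, 6.82, -10.63, 16.59, -25.88, 40.37]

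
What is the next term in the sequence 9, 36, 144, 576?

Ratios: 36 / 9 = 4.0
This is a geometric sequence with common ratio r = 4.
Next term = 576 * 4 = 2304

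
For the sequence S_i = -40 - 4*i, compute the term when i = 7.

S_7 = -40 + -4*7 = -40 + -28 = -68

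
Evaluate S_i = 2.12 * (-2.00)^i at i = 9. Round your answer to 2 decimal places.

S_9 = 2.12 * (-2.0)^9 = 2.12 * -512 = -1085.44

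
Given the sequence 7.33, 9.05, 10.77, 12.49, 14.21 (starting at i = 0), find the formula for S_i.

Check differences: 9.05 - 7.33 = 1.72
10.77 - 9.05 = 1.72
Common difference d = 1.72.
First term a = 7.33.
Formula: S_i = 7.33 + 1.72*i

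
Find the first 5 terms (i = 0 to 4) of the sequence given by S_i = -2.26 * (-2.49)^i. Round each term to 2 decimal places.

This is a geometric sequence.
i=0: S_0 = -2.26 * (-2.49)^0 = -2.26
i=1: S_1 = -2.26 * (-2.49)^1 ≈ 5.63
i=2: S_2 = -2.26 * (-2.49)^2 ≈ -14.01
i=3: S_3 = -2.26 * (-2.49)^3 ≈ 34.89
i=4: S_4 = -2.26 * (-2.49)^4 ≈ -86.88
The first 5 terms are: [-2.26, 5.63, -14.01, 34.89, -86.88]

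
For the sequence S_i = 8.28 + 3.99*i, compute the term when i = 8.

S_8 = 8.28 + 3.99*8 = 8.28 + 31.92 = 40.2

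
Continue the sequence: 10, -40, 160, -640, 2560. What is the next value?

Ratios: -40 / 10 = -4.0
This is a geometric sequence with common ratio r = -4.
Next term = 2560 * -4 = -10240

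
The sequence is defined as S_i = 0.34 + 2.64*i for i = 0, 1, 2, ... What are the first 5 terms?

This is an arithmetic sequence.
i=0: S_0 = 0.34 + 2.64*0 = 0.34
i=1: S_1 = 0.34 + 2.64*1 = 2.98
i=2: S_2 = 0.34 + 2.64*2 = 5.62
i=3: S_3 = 0.34 + 2.64*3 = 8.26
i=4: S_4 = 0.34 + 2.64*4 = 10.9
The first 5 terms are: [0.34, 2.98, 5.62, 8.26, 10.9]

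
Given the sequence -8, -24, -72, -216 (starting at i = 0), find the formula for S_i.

Check ratios: -24 / -8 = 3.0
Common ratio r = 3.
First term a = -8.
Formula: S_i = -8 * 3^i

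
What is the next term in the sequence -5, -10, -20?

Ratios: -10 / -5 = 2.0
This is a geometric sequence with common ratio r = 2.
Next term = -20 * 2 = -40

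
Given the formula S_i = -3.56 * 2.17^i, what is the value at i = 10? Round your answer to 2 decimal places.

S_10 = -3.56 * 2.17^10 ≈ -3.56 * 2315.247 ≈ -8242.28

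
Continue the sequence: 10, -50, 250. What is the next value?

Ratios: -50 / 10 = -5.0
This is a geometric sequence with common ratio r = -5.
Next term = 250 * -5 = -1250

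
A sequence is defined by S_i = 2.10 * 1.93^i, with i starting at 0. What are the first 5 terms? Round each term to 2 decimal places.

This is a geometric sequence.
i=0: S_0 = 2.1 * 1.93^0 = 2.1
i=1: S_1 = 2.1 * 1.93^1 ≈ 4.05
i=2: S_2 = 2.1 * 1.93^2 ≈ 7.82
i=3: S_3 = 2.1 * 1.93^3 ≈ 15.1
i=4: S_4 = 2.1 * 1.93^4 ≈ 29.14
The first 5 terms are: [2.1, 4.05, 7.82, 15.1, 29.14]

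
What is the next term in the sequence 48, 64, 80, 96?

Differences: 64 - 48 = 16
This is an arithmetic sequence with common difference d = 16.
Next term = 96 + 16 = 112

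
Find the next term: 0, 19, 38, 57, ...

Differences: 19 - 0 = 19
This is an arithmetic sequence with common difference d = 19.
Next term = 57 + 19 = 76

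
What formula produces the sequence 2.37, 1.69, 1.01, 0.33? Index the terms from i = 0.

Check differences: 1.69 - 2.37 = -0.68
1.01 - 1.69 = -0.68
Common difference d = -0.68.
First term a = 2.37.
Formula: S_i = 2.37 - 0.68*i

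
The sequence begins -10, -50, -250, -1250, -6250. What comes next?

Ratios: -50 / -10 = 5.0
This is a geometric sequence with common ratio r = 5.
Next term = -6250 * 5 = -31250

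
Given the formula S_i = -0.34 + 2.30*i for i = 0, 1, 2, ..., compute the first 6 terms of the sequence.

This is an arithmetic sequence.
i=0: S_0 = -0.34 + 2.3*0 = -0.34
i=1: S_1 = -0.34 + 2.3*1 = 1.96
i=2: S_2 = -0.34 + 2.3*2 = 4.26
i=3: S_3 = -0.34 + 2.3*3 = 6.56
i=4: S_4 = -0.34 + 2.3*4 = 8.86
i=5: S_5 = -0.34 + 2.3*5 = 11.16
The first 6 terms are: [-0.34, 1.96, 4.26, 6.56, 8.86, 11.16]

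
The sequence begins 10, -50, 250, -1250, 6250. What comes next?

Ratios: -50 / 10 = -5.0
This is a geometric sequence with common ratio r = -5.
Next term = 6250 * -5 = -31250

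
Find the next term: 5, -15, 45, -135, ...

Ratios: -15 / 5 = -3.0
This is a geometric sequence with common ratio r = -3.
Next term = -135 * -3 = 405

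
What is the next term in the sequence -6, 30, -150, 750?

Ratios: 30 / -6 = -5.0
This is a geometric sequence with common ratio r = -5.
Next term = 750 * -5 = -3750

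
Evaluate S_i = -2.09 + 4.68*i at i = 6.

S_6 = -2.09 + 4.68*6 = -2.09 + 28.08 = 25.99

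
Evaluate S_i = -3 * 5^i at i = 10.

S_10 = -3 * 5^10 = -3 * 9765625 = -29296875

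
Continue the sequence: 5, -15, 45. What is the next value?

Ratios: -15 / 5 = -3.0
This is a geometric sequence with common ratio r = -3.
Next term = 45 * -3 = -135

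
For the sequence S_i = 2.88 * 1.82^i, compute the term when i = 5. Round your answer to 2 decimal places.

S_5 = 2.88 * 1.82^5 ≈ 2.88 * 19.969 ≈ 57.51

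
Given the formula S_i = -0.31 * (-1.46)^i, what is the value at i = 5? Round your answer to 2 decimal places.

S_5 = -0.31 * (-1.46)^5 ≈ -0.31 * -6.6338 ≈ 2.06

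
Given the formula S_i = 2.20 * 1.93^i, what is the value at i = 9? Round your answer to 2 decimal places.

S_9 = 2.2 * 1.93^9 ≈ 2.2 * 371.5487 ≈ 817.41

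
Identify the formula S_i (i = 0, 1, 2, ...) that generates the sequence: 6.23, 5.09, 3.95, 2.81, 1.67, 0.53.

Check differences: 5.09 - 6.23 = -1.14
3.95 - 5.09 = -1.14
Common difference d = -1.14.
First term a = 6.23.
Formula: S_i = 6.23 - 1.14*i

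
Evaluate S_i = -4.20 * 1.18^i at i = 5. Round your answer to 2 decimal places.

S_5 = -4.2 * 1.18^5 ≈ -4.2 * 2.2878 ≈ -9.61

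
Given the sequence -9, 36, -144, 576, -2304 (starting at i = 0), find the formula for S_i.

Check ratios: 36 / -9 = -4.0
Common ratio r = -4.
First term a = -9.
Formula: S_i = -9 * (-4)^i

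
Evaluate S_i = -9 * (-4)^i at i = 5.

S_5 = -9 * (-4)^5 = -9 * -1024 = 9216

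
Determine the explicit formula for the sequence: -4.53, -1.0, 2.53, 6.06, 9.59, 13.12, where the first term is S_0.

Check differences: -1.0 - -4.53 = 3.53
2.53 - -1.0 = 3.53
Common difference d = 3.53.
First term a = -4.53.
Formula: S_i = -4.53 + 3.53*i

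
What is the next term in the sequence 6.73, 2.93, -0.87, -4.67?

Differences: 2.93 - 6.73 = -3.8
This is an arithmetic sequence with common difference d = -3.8.
Next term = -4.67 + -3.8 = -8.47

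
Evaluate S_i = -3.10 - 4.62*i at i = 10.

S_10 = -3.1 + -4.62*10 = -3.1 + -46.2 = -49.3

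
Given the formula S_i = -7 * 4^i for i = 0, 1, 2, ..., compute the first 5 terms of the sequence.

This is a geometric sequence.
i=0: S_0 = -7 * 4^0 = -7
i=1: S_1 = -7 * 4^1 = -28
i=2: S_2 = -7 * 4^2 = -112
i=3: S_3 = -7 * 4^3 = -448
i=4: S_4 = -7 * 4^4 = -1792
The first 5 terms are: [-7, -28, -112, -448, -1792]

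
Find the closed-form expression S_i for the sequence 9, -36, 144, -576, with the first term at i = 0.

Check ratios: -36 / 9 = -4.0
Common ratio r = -4.
First term a = 9.
Formula: S_i = 9 * (-4)^i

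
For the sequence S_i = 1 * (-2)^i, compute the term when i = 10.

S_10 = 1 * (-2)^10 = 1 * 1024 = 1024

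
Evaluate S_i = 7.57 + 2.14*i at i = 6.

S_6 = 7.57 + 2.14*6 = 7.57 + 12.84 = 20.41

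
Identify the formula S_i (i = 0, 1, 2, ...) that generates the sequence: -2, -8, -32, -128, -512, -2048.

Check ratios: -8 / -2 = 4.0
Common ratio r = 4.
First term a = -2.
Formula: S_i = -2 * 4^i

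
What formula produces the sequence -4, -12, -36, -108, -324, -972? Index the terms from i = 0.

Check ratios: -12 / -4 = 3.0
Common ratio r = 3.
First term a = -4.
Formula: S_i = -4 * 3^i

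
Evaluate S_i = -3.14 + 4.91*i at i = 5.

S_5 = -3.14 + 4.91*5 = -3.14 + 24.55 = 21.41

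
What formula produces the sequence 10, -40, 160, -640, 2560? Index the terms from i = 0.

Check ratios: -40 / 10 = -4.0
Common ratio r = -4.
First term a = 10.
Formula: S_i = 10 * (-4)^i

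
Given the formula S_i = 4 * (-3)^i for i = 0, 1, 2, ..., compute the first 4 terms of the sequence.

This is a geometric sequence.
i=0: S_0 = 4 * (-3)^0 = 4
i=1: S_1 = 4 * (-3)^1 = -12
i=2: S_2 = 4 * (-3)^2 = 36
i=3: S_3 = 4 * (-3)^3 = -108
The first 4 terms are: [4, -12, 36, -108]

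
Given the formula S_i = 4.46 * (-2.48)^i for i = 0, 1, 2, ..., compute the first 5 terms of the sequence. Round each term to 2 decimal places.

This is a geometric sequence.
i=0: S_0 = 4.46 * (-2.48)^0 = 4.46
i=1: S_1 = 4.46 * (-2.48)^1 ≈ -11.06
i=2: S_2 = 4.46 * (-2.48)^2 ≈ 27.43
i=3: S_3 = 4.46 * (-2.48)^3 ≈ -68.03
i=4: S_4 = 4.46 * (-2.48)^4 ≈ 168.71
The first 5 terms are: [4.46, -11.06, 27.43, -68.03, 168.71]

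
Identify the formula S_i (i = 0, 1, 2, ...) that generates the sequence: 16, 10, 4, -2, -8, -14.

Check differences: 10 - 16 = -6
4 - 10 = -6
Common difference d = -6.
First term a = 16.
Formula: S_i = 16 - 6*i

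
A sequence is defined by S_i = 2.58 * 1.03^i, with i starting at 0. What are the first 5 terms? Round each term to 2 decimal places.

This is a geometric sequence.
i=0: S_0 = 2.58 * 1.03^0 = 2.58
i=1: S_1 = 2.58 * 1.03^1 ≈ 2.66
i=2: S_2 = 2.58 * 1.03^2 ≈ 2.74
i=3: S_3 = 2.58 * 1.03^3 ≈ 2.82
i=4: S_4 = 2.58 * 1.03^4 ≈ 2.9
The first 5 terms are: [2.58, 2.66, 2.74, 2.82, 2.9]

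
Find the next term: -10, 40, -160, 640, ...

Ratios: 40 / -10 = -4.0
This is a geometric sequence with common ratio r = -4.
Next term = 640 * -4 = -2560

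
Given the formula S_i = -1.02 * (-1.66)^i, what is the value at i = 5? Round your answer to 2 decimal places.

S_5 = -1.02 * (-1.66)^5 ≈ -1.02 * -12.6049 ≈ 12.86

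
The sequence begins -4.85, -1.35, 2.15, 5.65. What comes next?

Differences: -1.35 - -4.85 = 3.5
This is an arithmetic sequence with common difference d = 3.5.
Next term = 5.65 + 3.5 = 9.15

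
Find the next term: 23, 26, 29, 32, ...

Differences: 26 - 23 = 3
This is an arithmetic sequence with common difference d = 3.
Next term = 32 + 3 = 35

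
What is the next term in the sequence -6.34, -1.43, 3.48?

Differences: -1.43 - -6.34 = 4.91
This is an arithmetic sequence with common difference d = 4.91.
Next term = 3.48 + 4.91 = 8.39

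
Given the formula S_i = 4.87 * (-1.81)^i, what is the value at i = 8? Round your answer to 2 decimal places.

S_8 = 4.87 * (-1.81)^8 ≈ 4.87 * 115.1937 ≈ 560.99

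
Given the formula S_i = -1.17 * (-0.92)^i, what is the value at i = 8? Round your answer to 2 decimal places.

S_8 = -1.17 * (-0.92)^8 ≈ -1.17 * 0.5132 ≈ -0.6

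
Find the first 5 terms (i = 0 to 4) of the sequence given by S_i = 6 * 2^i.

This is a geometric sequence.
i=0: S_0 = 6 * 2^0 = 6
i=1: S_1 = 6 * 2^1 = 12
i=2: S_2 = 6 * 2^2 = 24
i=3: S_3 = 6 * 2^3 = 48
i=4: S_4 = 6 * 2^4 = 96
The first 5 terms are: [6, 12, 24, 48, 96]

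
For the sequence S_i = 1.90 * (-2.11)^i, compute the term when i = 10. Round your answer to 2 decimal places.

S_10 = 1.9 * (-2.11)^10 ≈ 1.9 * 1749.1399 ≈ 3323.37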